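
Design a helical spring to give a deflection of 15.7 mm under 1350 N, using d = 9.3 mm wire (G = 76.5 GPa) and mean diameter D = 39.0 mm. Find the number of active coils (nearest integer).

Required rate k = F/δ = 1350/15.7 = 85.987 N/mm
N_a = Gd⁴/(8D³k) = (76.5×10³ × 9.3⁴)/(8 × 39.0³ × 85.987)
    = 5.7226e+08 / 4.08054e+07 = 14.02 → 14 coils

14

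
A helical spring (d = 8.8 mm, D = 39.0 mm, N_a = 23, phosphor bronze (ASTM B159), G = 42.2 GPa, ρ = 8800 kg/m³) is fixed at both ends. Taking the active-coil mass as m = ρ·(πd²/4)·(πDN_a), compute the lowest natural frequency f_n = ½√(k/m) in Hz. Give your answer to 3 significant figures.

k = Gd⁴/(8D³N_a) = (42.2×10³)(8.8⁴)/(8·39.0³·23) = 23.186 N/mm = 23186 N/m
Wire length L = πDN_a = π·39.0·23 = 2818 mm
m = ρ·(πd²/4)·L = 8800 × 60.821×10⁻⁶ m² × 2.818 m = 1.5083 kg
f_n = ½√(k/m) = 0.5·√(23186/1.5083) = 0.5·√(15373) = 61.993 Hz

62.0 Hz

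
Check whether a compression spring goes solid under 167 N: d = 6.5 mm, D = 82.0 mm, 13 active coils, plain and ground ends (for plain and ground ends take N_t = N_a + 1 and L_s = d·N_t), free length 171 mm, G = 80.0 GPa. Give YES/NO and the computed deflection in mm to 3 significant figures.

NO, δ = 67.1 mm

k = Gd⁴/(8D³N_a) = (80.0×10³)(6.5⁴)/(8·82.0³·13) = 2.4904 N/mm
N_t = 14; L_s = 6.5·14 = 91 mm; δ_solid = L₀ − L_s = 171 − 91 = 80 mm
δ = F/k = 167/2.4904 = 67.058 mm
δ < δ_solid → spring does not go solid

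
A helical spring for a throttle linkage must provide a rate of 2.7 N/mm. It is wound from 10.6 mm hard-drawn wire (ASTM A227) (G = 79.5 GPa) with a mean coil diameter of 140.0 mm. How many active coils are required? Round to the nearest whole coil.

N_a = Gd⁴/(8D³k) = (79.5×10³ × 10.6⁴)/(8 × 140.0³ × 2.7)
    = 1.00367e+09 / 5.92704e+07 = 16.93 → 17 coils

17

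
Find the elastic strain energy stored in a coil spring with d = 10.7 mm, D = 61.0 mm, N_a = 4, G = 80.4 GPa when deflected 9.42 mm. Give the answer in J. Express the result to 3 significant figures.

6.44 J

k = Gd⁴/(8D³N_a) = (80.4×10³)(10.7⁴)/(8·61.0³·4) = 145.09 N/mm
U = ½kδ² = 0.5 × 145.09 × 9.42² = 6437.6 N·mm = 6.4376 J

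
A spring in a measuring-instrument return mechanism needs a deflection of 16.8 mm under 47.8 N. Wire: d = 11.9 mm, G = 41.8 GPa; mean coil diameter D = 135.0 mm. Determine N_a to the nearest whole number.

Required rate k = F/δ = 47.8/16.8 = 2.8452 N/mm
N_a = Gd⁴/(8D³k) = (41.8×10³ × 11.9⁴)/(8 × 135.0³ × 2.8452)
    = 8.38232e+08 / 5.60028e+07 = 14.97 → 15 coils

15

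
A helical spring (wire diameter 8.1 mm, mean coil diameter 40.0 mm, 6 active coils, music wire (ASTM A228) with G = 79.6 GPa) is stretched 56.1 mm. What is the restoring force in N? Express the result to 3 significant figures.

6260 N

k = Gd⁴/(8D³N_a) = (79.6×10³)(8.1⁴)/(8·40.0³·6) = 111.54 N/mm
F = k·δ = 111.54 × 56.1 = 6257.4 N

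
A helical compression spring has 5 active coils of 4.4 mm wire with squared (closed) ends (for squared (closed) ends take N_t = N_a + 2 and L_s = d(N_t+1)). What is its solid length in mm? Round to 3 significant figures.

squared (closed) ends: N_t = N_a + 2 = 5 + 2 = 7
L_s = d·(N_t+1) = 4.4 × 8 = 35.2 mm

35.2 mm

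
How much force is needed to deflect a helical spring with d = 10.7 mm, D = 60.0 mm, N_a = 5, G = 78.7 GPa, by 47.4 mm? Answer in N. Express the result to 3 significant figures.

5660 N

k = Gd⁴/(8D³N_a) = (78.7×10³)(10.7⁴)/(8·60.0³·5) = 119.4 N/mm
F = k·δ = 119.4 × 47.4 = 5659.5 N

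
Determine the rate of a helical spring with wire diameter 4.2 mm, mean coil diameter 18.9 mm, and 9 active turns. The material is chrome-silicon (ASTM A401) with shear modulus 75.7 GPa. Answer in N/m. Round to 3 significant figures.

48500 N/m

k = Gd⁴/(8D³N_a) = (75.7×10³ × 4.2⁴) / (8 × 18.9³ × 9)
  = 2.35555e+07 / 486091 = 48.459 N/mm = 48459 N/m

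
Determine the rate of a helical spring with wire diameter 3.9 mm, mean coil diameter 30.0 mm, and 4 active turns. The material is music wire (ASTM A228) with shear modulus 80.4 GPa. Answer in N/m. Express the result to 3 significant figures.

k = Gd⁴/(8D³N_a) = (80.4×10³ × 3.9⁴) / (8 × 30.0³ × 4)
  = 1.86001e+07 / 864000 = 21.528 N/mm = 21528 N/m

21500 N/m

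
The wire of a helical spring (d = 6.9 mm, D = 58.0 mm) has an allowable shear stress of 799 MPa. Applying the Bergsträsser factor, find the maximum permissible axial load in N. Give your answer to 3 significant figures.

C = D/d = 58.0/6.9 = 8.4058
K_B = (4C+2)/(4C−3) = 35.623/30.623 = 1.1633
τ_max = K·8FD/(πd³) → F_max = τ_allow·πd³/(8DK)
F_max = 799·π·6.9³/(8·58.0·1.1633) = 8.246e+05/539.76 = 1527.7 N

1530 N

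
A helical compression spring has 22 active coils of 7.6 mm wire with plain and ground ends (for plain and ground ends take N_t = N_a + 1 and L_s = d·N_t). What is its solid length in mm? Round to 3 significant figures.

175 mm

plain and ground ends: N_t = N_a + 1 = 22 + 1 = 23
L_s = d·N_t = 7.6 × 23 = 174.8 mm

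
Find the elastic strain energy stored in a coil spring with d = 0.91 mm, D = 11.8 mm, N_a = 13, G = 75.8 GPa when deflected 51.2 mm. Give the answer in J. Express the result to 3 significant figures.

0.399 J

k = Gd⁴/(8D³N_a) = (75.8×10³)(0.91⁴)/(8·11.8³·13) = 0.3042 N/mm
U = ½kδ² = 0.5 × 0.3042 × 51.2² = 398.72 N·mm = 0.39872 J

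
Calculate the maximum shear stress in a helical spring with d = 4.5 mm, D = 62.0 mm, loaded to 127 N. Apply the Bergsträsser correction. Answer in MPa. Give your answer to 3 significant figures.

Spring index C = D/d = 62.0/4.5 = 13.7778
K_B = (4C+2)/(4C−3) = 57.111/52.111 = 1.0959
τ₀ = 8FD/(πd³) = 8·127·62.0/(π·4.5³) = 62992/286.28 = 220.04 MPa
τ_max = K·τ₀ = 1.0959 × 220.04 = 241.15 MPa

241 MPa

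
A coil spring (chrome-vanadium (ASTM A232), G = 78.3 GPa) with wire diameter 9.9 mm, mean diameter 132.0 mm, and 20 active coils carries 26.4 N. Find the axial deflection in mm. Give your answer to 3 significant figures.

12.9 mm

k = Gd⁴/(8D³N_a) = (78.3×10³)(9.9⁴)/(8·132.0³·20) = 2.0439 N/mm
δ = F/k = 26.4 / 2.0439 = 12.916 mm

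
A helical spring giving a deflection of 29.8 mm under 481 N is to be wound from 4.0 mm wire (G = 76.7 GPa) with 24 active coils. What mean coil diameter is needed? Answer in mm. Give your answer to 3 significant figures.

Required rate k = F/δ = 481/29.8 = 16.141 N/mm
D = (Gd⁴/(8N_a·k))^(1/3) = (76.7×10³·4.0⁴/(8·24·16.141))^(1/3)
  = (6335.86)^(1/3) = 18.5041 mm

18.5 mm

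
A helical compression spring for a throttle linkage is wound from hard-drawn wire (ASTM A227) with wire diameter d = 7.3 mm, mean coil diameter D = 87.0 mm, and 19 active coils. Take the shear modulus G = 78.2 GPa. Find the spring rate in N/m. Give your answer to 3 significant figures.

k = Gd⁴/(8D³N_a) = (78.2×10³ × 7.3⁴) / (8 × 87.0³ × 19)
  = 2.22074e+08 / 1.00092e+08 = 2.2187 N/mm = 2218.7 N/m

2220 N/m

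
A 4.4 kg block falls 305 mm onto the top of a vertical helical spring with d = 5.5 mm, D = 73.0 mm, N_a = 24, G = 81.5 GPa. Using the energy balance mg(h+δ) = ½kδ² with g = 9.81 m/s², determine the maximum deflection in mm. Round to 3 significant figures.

211 mm

k = Gd⁴/(8D³N_a) = (81.5×10³)(5.5⁴)/(8·73.0³·24) = 0.99848 N/mm
W = mg = 4.4 × 9.81 = 43.164 N
½kδ² − Wδ − Wh = 0 → δ = (W + √(W² + 2kWh))/k
δ = (43.164 + √(1863.1 + 26290))/0.99848 = (43.164 + 167.79)/0.99848 = 211.27 mm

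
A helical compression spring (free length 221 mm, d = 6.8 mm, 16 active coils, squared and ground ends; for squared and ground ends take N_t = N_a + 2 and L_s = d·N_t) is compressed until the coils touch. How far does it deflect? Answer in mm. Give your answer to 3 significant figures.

98.6 mm

N_t = 18; L_s = 6.8·18 = 122.4 mm
δ_solid = L₀ − L_s = 221 − 122.4 = 98.6 mm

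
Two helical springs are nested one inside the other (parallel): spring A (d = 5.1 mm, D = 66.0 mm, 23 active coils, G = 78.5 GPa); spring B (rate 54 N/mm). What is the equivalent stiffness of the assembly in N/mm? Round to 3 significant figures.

k_A = Gd⁴/(8D³N_a) = (78.5×10³)(5.1⁴)/(8·66.0³·23) = 1.0039 N/mm
Parallel: k_eq = 1.0039 + 54 = 55.004 N/mm

55.0 N/mm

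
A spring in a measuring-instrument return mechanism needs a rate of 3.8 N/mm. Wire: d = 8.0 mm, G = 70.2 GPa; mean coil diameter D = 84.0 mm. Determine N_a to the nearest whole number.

16

N_a = Gd⁴/(8D³k) = (70.2×10³ × 8.0⁴)/(8 × 84.0³ × 3.8)
    = 2.87539e+08 / 1.80182e+07 = 15.96 → 16 coils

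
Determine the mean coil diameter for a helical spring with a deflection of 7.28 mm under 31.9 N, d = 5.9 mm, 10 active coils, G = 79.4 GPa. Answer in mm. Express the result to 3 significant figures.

65.0 mm

Required rate k = F/δ = 31.9/7.28 = 4.3819 N/mm
D = (Gd⁴/(8N_a·k))^(1/3) = (79.4×10³·5.9⁴/(8·10·4.3819))^(1/3)
  = (274460)^(1/3) = 64.9870 mm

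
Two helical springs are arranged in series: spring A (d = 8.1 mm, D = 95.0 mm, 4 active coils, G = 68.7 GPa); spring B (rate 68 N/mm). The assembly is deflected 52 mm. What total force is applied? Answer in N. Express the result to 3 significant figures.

k_A = Gd⁴/(8D³N_a) = (68.7×10³)(8.1⁴)/(8·95.0³·4) = 10.779 N/mm
Series: 1/k_eq = 1/10.779 + 1/68 = 0.10748; k_eq = 9.3041 N/mm
F = k_eq·δ = 9.3041·52 = 483.81 N

484 N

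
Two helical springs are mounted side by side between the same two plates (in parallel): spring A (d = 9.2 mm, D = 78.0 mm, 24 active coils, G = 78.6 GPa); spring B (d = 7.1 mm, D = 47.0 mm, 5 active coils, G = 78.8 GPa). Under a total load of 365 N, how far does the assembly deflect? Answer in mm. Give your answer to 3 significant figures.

6.71 mm

k_A = Gd⁴/(8D³N_a) = (78.6×10³)(9.2⁴)/(8·78.0³·24) = 6.18 N/mm
k_B = Gd⁴/(8D³N_a) = (78.8×10³)(7.1⁴)/(8·47.0³·5) = 48.218 N/mm
Parallel: k_eq = 6.18 + 48.218 = 54.398 N/mm
δ = F/k_eq = 365/54.398 = 6.7098 mm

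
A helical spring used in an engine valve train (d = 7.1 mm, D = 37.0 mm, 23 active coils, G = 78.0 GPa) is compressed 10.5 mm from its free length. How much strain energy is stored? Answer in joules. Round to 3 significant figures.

1.17 J

k = Gd⁴/(8D³N_a) = (78.0×10³)(7.1⁴)/(8·37.0³·23) = 21.267 N/mm
U = ½kδ² = 0.5 × 21.267 × 10.5² = 1172.3 N·mm = 1.1723 J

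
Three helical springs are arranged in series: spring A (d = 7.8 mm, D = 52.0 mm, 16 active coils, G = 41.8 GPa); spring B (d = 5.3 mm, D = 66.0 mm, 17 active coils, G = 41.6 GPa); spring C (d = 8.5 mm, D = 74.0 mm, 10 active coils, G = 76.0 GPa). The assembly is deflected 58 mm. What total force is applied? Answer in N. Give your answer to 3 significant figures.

41.8 N

k_A = Gd⁴/(8D³N_a) = (41.8×10³)(7.8⁴)/(8·52.0³·16) = 8.5968 N/mm
k_B = Gd⁴/(8D³N_a) = (41.6×10³)(5.3⁴)/(8·66.0³·17) = 0.83951 N/mm
k_C = Gd⁴/(8D³N_a) = (76.0×10³)(8.5⁴)/(8·74.0³·10) = 12.238 N/mm
Series: 1/k_eq = 1/8.5968 + 1/0.83951 + 1/12.238 = 1.3892; k_eq = 0.71984 N/mm
F = k_eq·δ = 0.71984·58 = 41.75 N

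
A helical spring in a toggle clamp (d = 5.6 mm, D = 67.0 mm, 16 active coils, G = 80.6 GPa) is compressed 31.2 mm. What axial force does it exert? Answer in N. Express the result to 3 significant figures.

64.2 N

k = Gd⁴/(8D³N_a) = (80.6×10³)(5.6⁴)/(8·67.0³·16) = 2.059 N/mm
F = k·δ = 2.059 × 31.2 = 64.24 N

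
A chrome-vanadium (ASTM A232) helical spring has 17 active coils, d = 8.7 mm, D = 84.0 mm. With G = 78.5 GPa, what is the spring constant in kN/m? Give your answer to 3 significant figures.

5.58 kN/m

k = Gd⁴/(8D³N_a) = (78.5×10³ × 8.7⁴) / (8 × 84.0³ × 17)
  = 4.49725e+08 / 8.06077e+07 = 5.5792 N/mm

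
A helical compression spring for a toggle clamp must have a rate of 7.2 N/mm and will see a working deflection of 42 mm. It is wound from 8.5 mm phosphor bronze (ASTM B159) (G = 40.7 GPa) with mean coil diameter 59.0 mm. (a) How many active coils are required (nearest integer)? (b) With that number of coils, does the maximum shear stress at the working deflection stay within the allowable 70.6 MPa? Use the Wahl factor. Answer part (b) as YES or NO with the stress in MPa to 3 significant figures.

N_a = Gd⁴/(8D³k) = (40.7×10³)(8.5⁴)/(8·59.0³·7.2) = 17.96 → N_a = 18
Actual rate k = Gd⁴/(8D³·18) = 7.1838 N/mm
Working load F = kδ = 7.1838·42 = 301.72 N
C = 59.0/8.5 = 6.9412; K_W = (4C−1)/(4C−4)+0.615/C = 1.2148
τ_max = K_W·8FD/(πd³) = 1.2148·73.814 = 89.672 MPa
τ_max > 70.6 MPa → exceeds allowable

(a) 18 coils; (b) NO, τ_max = 89.7 MPa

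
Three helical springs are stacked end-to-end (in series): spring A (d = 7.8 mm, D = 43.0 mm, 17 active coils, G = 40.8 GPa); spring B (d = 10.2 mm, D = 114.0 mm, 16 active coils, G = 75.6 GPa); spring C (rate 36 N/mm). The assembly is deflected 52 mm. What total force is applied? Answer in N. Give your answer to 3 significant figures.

k_A = Gd⁴/(8D³N_a) = (40.8×10³)(7.8⁴)/(8·43.0³·17) = 13.967 N/mm
k_B = Gd⁴/(8D³N_a) = (75.6×10³)(10.2⁴)/(8·114.0³·16) = 4.3152 N/mm
Series: 1/k_eq = 1/13.967 + 1/4.3152 + 1/36 = 0.33112; k_eq = 3.0201 N/mm
F = k_eq·δ = 3.0201·52 = 157.04 N

157 N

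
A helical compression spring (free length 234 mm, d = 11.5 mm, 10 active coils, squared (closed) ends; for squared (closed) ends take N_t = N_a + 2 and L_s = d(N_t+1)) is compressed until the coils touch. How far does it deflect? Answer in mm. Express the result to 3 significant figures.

N_t = 12; L_s = 11.5·13 = 149.5 mm
δ_solid = L₀ − L_s = 234 − 149.5 = 84.5 mm

84.5 mm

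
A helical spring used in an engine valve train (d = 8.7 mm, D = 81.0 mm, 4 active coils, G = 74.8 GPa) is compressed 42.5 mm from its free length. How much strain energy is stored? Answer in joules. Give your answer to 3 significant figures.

22.8 J

k = Gd⁴/(8D³N_a) = (74.8×10³)(8.7⁴)/(8·81.0³·4) = 25.198 N/mm
U = ½kδ² = 0.5 × 25.198 × 42.5² = 22757 N·mm = 22.757 J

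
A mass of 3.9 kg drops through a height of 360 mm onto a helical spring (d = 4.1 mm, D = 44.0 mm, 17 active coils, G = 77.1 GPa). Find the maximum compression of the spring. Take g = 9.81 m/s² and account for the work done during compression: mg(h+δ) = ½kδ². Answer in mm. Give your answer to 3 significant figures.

k = Gd⁴/(8D³N_a) = (77.1×10³)(4.1⁴)/(8·44.0³·17) = 1.8806 N/mm
W = mg = 3.9 × 9.81 = 38.259 N
½kδ² − Wδ − Wh = 0 → δ = (W + √(W² + 2kWh))/k
δ = (38.259 + √(1463.8 + 51803.5))/1.8806 = (38.259 + 230.8)/1.8806 = 143.07 mm

143 mm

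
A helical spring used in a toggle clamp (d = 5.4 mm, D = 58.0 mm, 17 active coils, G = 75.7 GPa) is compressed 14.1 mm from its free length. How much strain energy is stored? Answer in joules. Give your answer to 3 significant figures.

k = Gd⁴/(8D³N_a) = (75.7×10³)(5.4⁴)/(8·58.0³·17) = 2.4258 N/mm
U = ½kδ² = 0.5 × 2.4258 × 14.1² = 241.13 N·mm = 0.24113 J

0.241 J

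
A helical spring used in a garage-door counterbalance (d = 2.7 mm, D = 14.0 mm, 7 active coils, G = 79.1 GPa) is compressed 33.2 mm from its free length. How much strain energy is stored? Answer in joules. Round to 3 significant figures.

k = Gd⁴/(8D³N_a) = (79.1×10³)(2.7⁴)/(8·14.0³·7) = 27.356 N/mm
U = ½kδ² = 0.5 × 27.356 × 33.2² = 15077 N·mm = 15.077 J

15.1 J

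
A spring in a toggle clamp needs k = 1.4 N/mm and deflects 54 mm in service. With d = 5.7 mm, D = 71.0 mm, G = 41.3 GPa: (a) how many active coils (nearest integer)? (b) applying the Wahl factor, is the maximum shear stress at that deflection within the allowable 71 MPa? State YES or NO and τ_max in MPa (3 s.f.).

(a) 11 coils; (b) NO, τ_max = 81.4 MPa

N_a = Gd⁴/(8D³k) = (41.3×10³)(5.7⁴)/(8·71.0³·1.4) = 10.88 → N_a = 11
Actual rate k = Gd⁴/(8D³·11) = 1.3842 N/mm
Working load F = kδ = 1.3842·54 = 74.746 N
C = 71.0/5.7 = 12.4561; K_W = (4C−1)/(4C−4)+0.615/C = 1.1148
τ_max = K_W·8FD/(πd³) = 1.1148·72.973 = 81.353 MPa
τ_max > 71 MPa → exceeds allowable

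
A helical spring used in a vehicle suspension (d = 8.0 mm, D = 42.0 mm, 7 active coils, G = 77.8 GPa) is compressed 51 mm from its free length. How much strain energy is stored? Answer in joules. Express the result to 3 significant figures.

k = Gd⁴/(8D³N_a) = (77.8×10³)(8.0⁴)/(8·42.0³·7) = 76.808 N/mm
U = ½kδ² = 0.5 × 76.808 × 51² = 99888 N·mm = 99.888 J

99.9 J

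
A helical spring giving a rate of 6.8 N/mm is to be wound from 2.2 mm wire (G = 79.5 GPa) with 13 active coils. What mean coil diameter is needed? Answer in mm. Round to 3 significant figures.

13.8 mm

D = (Gd⁴/(8N_a·k))^(1/3) = (79.5×10³·2.2⁴/(8·13·6.8))^(1/3)
  = (2633.39)^(1/3) = 13.8093 mm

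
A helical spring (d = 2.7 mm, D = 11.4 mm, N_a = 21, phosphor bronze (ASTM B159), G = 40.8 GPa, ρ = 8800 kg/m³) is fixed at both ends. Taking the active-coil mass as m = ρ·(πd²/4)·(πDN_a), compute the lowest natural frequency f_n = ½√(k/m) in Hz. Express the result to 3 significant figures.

k = Gd⁴/(8D³N_a) = (40.8×10³)(2.7⁴)/(8·11.4³·21) = 8.7115 N/mm = 8711.5 N/m
Wire length L = πDN_a = π·11.4·21 = 752.1 mm
m = ρ·(πd²/4)·L = 8800 × 5.7256×10⁻⁶ m² × 0.7521 m = 0.037894 kg
f_n = ½√(k/m) = 0.5·√(8711.5/0.037894) = 0.5·√(2.2989e+05) = 239.73 Hz

240 Hz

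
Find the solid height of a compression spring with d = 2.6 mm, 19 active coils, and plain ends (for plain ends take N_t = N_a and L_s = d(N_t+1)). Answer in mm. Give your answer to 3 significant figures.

plain ends: N_t = N_a = 19
L_s = d·(N_t+1) = 2.6 × 20 = 52 mm

52.0 mm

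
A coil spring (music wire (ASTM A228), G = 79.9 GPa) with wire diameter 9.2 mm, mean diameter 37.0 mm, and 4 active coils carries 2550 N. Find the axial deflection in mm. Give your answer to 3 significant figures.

k = Gd⁴/(8D³N_a) = (79.9×10³)(9.2⁴)/(8·37.0³·4) = 353.14 N/mm
δ = F/k = 2550 / 353.14 = 7.221 mm

7.22 mm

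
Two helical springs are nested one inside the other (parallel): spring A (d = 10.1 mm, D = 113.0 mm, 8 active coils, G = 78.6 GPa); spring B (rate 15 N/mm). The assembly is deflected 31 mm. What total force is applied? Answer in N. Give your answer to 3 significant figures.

740 N

k_A = Gd⁴/(8D³N_a) = (78.6×10³)(10.1⁴)/(8·113.0³·8) = 8.8571 N/mm
Parallel: k_eq = 8.8571 + 15 = 23.857 N/mm
F = k_eq·δ = 23.857·31 = 739.57 N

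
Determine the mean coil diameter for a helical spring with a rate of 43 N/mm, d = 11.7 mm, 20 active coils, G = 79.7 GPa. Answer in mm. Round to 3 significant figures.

D = (Gd⁴/(8N_a·k))^(1/3) = (79.7×10³·11.7⁴/(8·20·43))^(1/3)
  = (217077)^(1/3) = 60.0995 mm

60.1 mm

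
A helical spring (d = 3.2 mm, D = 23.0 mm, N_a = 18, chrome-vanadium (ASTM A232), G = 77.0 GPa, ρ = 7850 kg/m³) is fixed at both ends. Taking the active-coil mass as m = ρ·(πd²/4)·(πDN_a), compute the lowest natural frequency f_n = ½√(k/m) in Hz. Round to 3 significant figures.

k = Gd⁴/(8D³N_a) = (77.0×10³)(3.2⁴)/(8·23.0³·18) = 4.6083 N/mm = 4608.3 N/m
Wire length L = πDN_a = π·23.0·18 = 1300.6 mm
m = ρ·(πd²/4)·L = 7850 × 8.0425×10⁻⁶ m² × 1.3006 m = 0.082113 kg
f_n = ½√(k/m) = 0.5·√(4608.3/0.082113) = 0.5·√(56122) = 118.45 Hz

118 Hz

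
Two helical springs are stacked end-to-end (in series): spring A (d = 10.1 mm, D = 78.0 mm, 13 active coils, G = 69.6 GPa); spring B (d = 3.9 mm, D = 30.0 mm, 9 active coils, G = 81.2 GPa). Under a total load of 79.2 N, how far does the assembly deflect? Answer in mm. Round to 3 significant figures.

13.6 mm

k_A = Gd⁴/(8D³N_a) = (69.6×10³)(10.1⁴)/(8·78.0³·13) = 14.675 N/mm
k_B = Gd⁴/(8D³N_a) = (81.2×10³)(3.9⁴)/(8·30.0³·9) = 9.6631 N/mm
Series: 1/k_eq = 1/14.675 + 1/9.6631 = 0.17163; k_eq = 5.8265 N/mm
δ = F/k_eq = 79.2/5.8265 = 13.593 mm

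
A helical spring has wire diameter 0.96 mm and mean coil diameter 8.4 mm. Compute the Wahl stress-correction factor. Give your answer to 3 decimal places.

C = D/d = 8.4/0.96 = 8.7500
K_W = (4C−1)/(4C−4) + 0.615/C = 34.000/31.000 + 0.0703 = 1.1671

1.167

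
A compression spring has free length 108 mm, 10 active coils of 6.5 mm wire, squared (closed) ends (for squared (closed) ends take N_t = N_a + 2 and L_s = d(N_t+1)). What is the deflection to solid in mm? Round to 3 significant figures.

23.5 mm

N_t = 12; L_s = 6.5·13 = 84.5 mm
δ_solid = L₀ − L_s = 108 − 84.5 = 23.5 mm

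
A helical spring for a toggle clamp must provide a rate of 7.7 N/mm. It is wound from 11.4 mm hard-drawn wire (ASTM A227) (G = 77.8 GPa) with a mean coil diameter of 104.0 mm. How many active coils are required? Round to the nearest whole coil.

19

N_a = Gd⁴/(8D³k) = (77.8×10³ × 11.4⁴)/(8 × 104.0³ × 7.7)
    = 1.31401e+09 / 6.92916e+07 = 18.96 → 19 coils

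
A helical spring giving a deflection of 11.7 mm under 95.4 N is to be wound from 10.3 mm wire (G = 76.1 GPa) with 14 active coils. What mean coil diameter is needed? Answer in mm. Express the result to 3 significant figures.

Required rate k = F/δ = 95.4/11.7 = 8.1538 N/mm
D = (Gd⁴/(8N_a·k))^(1/3) = (76.1×10³·10.3⁴/(8·14·8.1538))^(1/3)
  = (937892)^(1/3) = 97.8853 mm

97.9 mm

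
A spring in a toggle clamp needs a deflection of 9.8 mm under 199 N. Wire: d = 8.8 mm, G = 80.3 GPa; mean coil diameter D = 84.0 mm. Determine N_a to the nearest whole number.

5

Required rate k = F/δ = 199/9.8 = 20.306 N/mm
N_a = Gd⁴/(8D³k) = (80.3×10³ × 8.8⁴)/(8 × 84.0³ × 20.306)
    = 4.81555e+08 / 9.62842e+07 = 5.001 → 5 coils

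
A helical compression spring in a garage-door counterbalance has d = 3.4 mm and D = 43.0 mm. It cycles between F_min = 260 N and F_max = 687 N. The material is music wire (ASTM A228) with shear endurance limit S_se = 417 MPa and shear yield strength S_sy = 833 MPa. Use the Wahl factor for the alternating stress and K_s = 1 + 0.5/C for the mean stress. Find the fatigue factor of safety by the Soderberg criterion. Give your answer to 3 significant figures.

C = D/d = 43.0/3.4 = 12.6471; K_W = (4C−1)/(4C−4)+0.615/C = 1.1130; K_s = 1+0.5/C = 1.0395
F_a = (F_max−F_min)/2 = 213.5 N; F_m = (F_max+F_min)/2 = 473.5 N
τ_a = K_W·8F_aD/(πd³) = 1.1130 × 594.8 = 662.02 MPa
τ_m = K_s·8F_mD/(πd³) = 1.0395 × 1319.1 = 1371.3 MPa
Soderberg: 1/n_f = τ_a/S_se + τ_m/S_sy = 662.02/417 + 1371.3/833 = 1.58759 + 1.64621 = 3.2338
n_f = 1/3.2338 = 0.3092

0.309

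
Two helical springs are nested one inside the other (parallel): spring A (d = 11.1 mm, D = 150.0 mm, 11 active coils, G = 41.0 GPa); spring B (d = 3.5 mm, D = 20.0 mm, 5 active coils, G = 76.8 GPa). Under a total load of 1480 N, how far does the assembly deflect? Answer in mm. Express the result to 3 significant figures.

k_A = Gd⁴/(8D³N_a) = (41.0×10³)(11.1⁴)/(8·150.0³·11) = 2.0957 N/mm
k_B = Gd⁴/(8D³N_a) = (76.8×10³)(3.5⁴)/(8·20.0³·5) = 36.015 N/mm
Parallel: k_eq = 2.0957 + 36.015 = 38.111 N/mm
δ = F/k_eq = 1480/38.111 = 38.834 mm

38.8 mm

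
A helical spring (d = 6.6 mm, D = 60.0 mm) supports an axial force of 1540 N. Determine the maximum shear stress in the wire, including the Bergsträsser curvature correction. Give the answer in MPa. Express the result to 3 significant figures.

941 MPa

Spring index C = D/d = 60.0/6.6 = 9.0909
K_B = (4C+2)/(4C−3) = 38.364/33.364 = 1.1499
τ₀ = 8FD/(πd³) = 8·1540·60.0/(π·6.6³) = 739200/903.2 = 818.43 MPa
τ_max = K·τ₀ = 1.1499 × 818.43 = 941.08 MPa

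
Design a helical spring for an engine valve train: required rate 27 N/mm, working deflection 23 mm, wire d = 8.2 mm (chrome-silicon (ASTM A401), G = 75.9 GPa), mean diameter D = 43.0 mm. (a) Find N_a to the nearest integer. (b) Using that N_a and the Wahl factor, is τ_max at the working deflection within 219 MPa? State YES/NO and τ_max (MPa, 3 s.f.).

(a) 20 coils; (b) YES, τ_max = 159 MPa

N_a = Gd⁴/(8D³k) = (75.9×10³)(8.2⁴)/(8·43.0³·27) = 19.98 → N_a = 20
Actual rate k = Gd⁴/(8D³·20) = 26.976 N/mm
Working load F = kδ = 26.976·23 = 620.44 N
C = 43.0/8.2 = 5.2439; K_W = (4C−1)/(4C−4)+0.615/C = 1.2940
τ_max = K_W·8FD/(πd³) = 1.2940·123.22 = 159.44 MPa
τ_max ≤ 219 MPa → acceptable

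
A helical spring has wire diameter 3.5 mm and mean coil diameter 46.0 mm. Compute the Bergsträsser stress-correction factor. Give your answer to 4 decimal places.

1.1009

C = D/d = 46.0/3.5 = 13.1429
K_B = (4C+2)/(4C−3) = 54.571/49.571 = 1.1009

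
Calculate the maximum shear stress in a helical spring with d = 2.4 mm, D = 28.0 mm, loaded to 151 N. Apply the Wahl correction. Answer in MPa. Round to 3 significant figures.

875 MPa

Spring index C = D/d = 28.0/2.4 = 11.6667
K_W = (4C−1)/(4C−4) + 0.615/C = 45.667/42.667 + 0.0527 = 1.1230
τ₀ = 8FD/(πd³) = 8·151·28.0/(π·2.4³) = 33824/43.429 = 778.83 MPa
τ_max = K·τ₀ = 1.1230 × 778.83 = 874.64 MPa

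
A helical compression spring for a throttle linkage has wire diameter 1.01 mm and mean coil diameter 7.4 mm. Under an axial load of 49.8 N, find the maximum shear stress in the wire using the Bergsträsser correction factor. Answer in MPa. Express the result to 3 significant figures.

1080 MPa

Spring index C = D/d = 7.4/1.01 = 7.3267
K_B = (4C+2)/(4C−3) = 31.307/26.307 = 1.1901
τ₀ = 8FD/(πd³) = 8·49.8·7.4/(π·1.01³) = 2948.16/3.2368 = 910.83 MPa
τ_max = K·τ₀ = 1.1901 × 910.83 = 1083.9 MPa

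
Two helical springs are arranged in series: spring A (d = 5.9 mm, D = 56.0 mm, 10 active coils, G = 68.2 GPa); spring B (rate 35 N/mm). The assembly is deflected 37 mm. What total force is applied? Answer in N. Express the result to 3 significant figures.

k_A = Gd⁴/(8D³N_a) = (68.2×10³)(5.9⁴)/(8·56.0³·10) = 5.8822 N/mm
Series: 1/k_eq = 1/5.8822 + 1/35 = 0.19858; k_eq = 5.0358 N/mm
F = k_eq·δ = 5.0358·37 = 186.33 N

186 N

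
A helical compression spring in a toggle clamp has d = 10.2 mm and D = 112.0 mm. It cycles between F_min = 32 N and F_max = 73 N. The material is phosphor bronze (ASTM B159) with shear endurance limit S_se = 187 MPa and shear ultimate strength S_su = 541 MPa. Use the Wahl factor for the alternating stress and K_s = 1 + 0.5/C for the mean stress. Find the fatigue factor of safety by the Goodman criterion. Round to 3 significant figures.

C = D/d = 112.0/10.2 = 10.9804; K_W = (4C−1)/(4C−4)+0.615/C = 1.1312; K_s = 1+0.5/C = 1.0455
F_a = (F_max−F_min)/2 = 20.5 N; F_m = (F_max+F_min)/2 = 52.5 N
τ_a = K_W·8F_aD/(πd³) = 1.1312 × 5.5095 = 6.2321 MPa
τ_m = K_s·8F_mD/(πd³) = 1.0455 × 14.11 = 14.752 MPa
Goodman: 1/n_f = τ_a/S_se + τ_m/S_su = 6.2321/187 + 14.752/541 = 0.03333 + 0.02727 = 0.060595
n_f = 1/0.060595 = 16.5

16.5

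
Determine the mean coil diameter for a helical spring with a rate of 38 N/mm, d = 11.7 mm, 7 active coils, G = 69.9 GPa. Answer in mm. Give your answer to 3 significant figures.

85.1 mm

D = (Gd⁴/(8N_a·k))^(1/3) = (69.9×10³·11.7⁴/(8·7·38))^(1/3)
  = (615530)^(1/3) = 85.0648 mm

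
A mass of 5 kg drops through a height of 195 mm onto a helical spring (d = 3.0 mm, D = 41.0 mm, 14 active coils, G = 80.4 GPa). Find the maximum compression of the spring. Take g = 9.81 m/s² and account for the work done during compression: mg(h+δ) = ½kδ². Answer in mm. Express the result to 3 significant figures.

220 mm

k = Gd⁴/(8D³N_a) = (80.4×10³)(3.0⁴)/(8·41.0³·14) = 0.84367 N/mm
W = mg = 5 × 9.81 = 49.05 N
½kδ² − Wδ − Wh = 0 → δ = (W + √(W² + 2kWh))/k
δ = (49.05 + √(2405.9 + 16138.9))/0.84367 = (49.05 + 136.18)/0.84367 = 219.55 mm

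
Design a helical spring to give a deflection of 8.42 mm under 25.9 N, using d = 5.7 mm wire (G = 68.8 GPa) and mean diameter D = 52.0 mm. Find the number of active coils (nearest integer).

Required rate k = F/δ = 25.9/8.42 = 3.076 N/mm
N_a = Gd⁴/(8D³k) = (68.8×10³ × 5.7⁴)/(8 × 52.0³ × 3.076)
    = 7.26253e+07 / 3.46009e+06 = 20.99 → 21 coils

21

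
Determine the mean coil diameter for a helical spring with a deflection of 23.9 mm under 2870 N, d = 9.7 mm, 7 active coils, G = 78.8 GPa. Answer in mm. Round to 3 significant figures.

Required rate k = F/δ = 2870/23.9 = 120.08 N/mm
D = (Gd⁴/(8N_a·k))^(1/3) = (78.8×10³·9.7⁴/(8·7·120.08))^(1/3)
  = (103739)^(1/3) = 46.9873 mm

47.0 mm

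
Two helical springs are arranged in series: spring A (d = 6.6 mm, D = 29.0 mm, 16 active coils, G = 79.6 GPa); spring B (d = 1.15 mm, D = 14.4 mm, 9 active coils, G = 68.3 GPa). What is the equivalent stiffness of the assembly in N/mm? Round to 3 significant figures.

0.549 N/mm

k_A = Gd⁴/(8D³N_a) = (79.6×10³)(6.6⁴)/(8·29.0³·16) = 48.382 N/mm
k_B = Gd⁴/(8D³N_a) = (68.3×10³)(1.15⁴)/(8·14.4³·9) = 0.55564 N/mm
Series: 1/k_eq = 1/48.382 + 1/0.55564 = 1.8204; k_eq = 0.54933 N/mm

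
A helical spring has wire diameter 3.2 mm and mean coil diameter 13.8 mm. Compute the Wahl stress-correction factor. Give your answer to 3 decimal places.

1.369

C = D/d = 13.8/3.2 = 4.3125
K_W = (4C−1)/(4C−4) + 0.615/C = 16.250/13.250 + 0.1426 = 1.3690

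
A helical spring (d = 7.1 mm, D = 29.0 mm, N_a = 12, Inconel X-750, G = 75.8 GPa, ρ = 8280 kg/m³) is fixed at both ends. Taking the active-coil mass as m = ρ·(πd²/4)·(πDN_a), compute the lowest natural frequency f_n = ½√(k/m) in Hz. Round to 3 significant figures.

k = Gd⁴/(8D³N_a) = (75.8×10³)(7.1⁴)/(8·29.0³·12) = 82.269 N/mm = 82269 N/m
Wire length L = πDN_a = π·29.0·12 = 1093.3 mm
m = ρ·(πd²/4)·L = 8280 × 39.592×10⁻⁶ m² × 1.0933 m = 0.3584 kg
f_n = ½√(k/m) = 0.5·√(82269/0.3584) = 0.5·√(2.2955e+05) = 239.56 Hz

240 Hz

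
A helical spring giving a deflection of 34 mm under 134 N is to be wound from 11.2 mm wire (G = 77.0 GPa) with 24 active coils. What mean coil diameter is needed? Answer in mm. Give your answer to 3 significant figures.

Required rate k = F/δ = 134/34 = 3.9412 N/mm
D = (Gd⁴/(8N_a·k))^(1/3) = (77.0×10³·11.2⁴/(8·24·3.9412))^(1/3)
  = (1.60116e+06)^(1/3) = 116.9891 mm

117 mm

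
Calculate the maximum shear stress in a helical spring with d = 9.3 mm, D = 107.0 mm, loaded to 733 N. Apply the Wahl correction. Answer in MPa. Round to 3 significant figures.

Spring index C = D/d = 107.0/9.3 = 11.5054
K_W = (4C−1)/(4C−4) + 0.615/C = 45.022/42.022 + 0.0535 = 1.1248
τ₀ = 8FD/(πd³) = 8·733·107.0/(π·9.3³) = 627448/2527 = 248.3 MPa
τ_max = K·τ₀ = 1.1248 × 248.3 = 279.3 MPa

279 MPa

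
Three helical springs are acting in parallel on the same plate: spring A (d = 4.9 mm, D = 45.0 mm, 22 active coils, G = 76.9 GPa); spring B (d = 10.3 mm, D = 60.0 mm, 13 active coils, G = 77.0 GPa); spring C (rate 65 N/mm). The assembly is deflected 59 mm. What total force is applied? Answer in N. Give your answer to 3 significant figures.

k_A = Gd⁴/(8D³N_a) = (76.9×10³)(4.9⁴)/(8·45.0³·22) = 2.7641 N/mm
k_B = Gd⁴/(8D³N_a) = (77.0×10³)(10.3⁴)/(8·60.0³·13) = 38.579 N/mm
Parallel: k_eq = 2.7641 + 38.579 + 65 = 106.34 N/mm
F = k_eq·δ = 106.34·59 = 6274.3 N

6270 N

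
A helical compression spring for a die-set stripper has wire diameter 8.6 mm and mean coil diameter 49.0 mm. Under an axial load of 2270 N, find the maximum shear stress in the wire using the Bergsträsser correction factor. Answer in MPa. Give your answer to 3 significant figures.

Spring index C = D/d = 49.0/8.6 = 5.6977
K_B = (4C+2)/(4C−3) = 24.791/19.791 = 1.2526
τ₀ = 8FD/(πd³) = 8·2270·49.0/(π·8.6³) = 889840/1998.2 = 445.31 MPa
τ_max = K·τ₀ = 1.2526 × 445.31 = 557.82 MPa

558 MPa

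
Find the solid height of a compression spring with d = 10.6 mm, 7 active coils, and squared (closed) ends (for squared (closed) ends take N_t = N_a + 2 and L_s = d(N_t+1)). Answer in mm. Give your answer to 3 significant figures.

106 mm

squared (closed) ends: N_t = N_a + 2 = 7 + 2 = 9
L_s = d·(N_t+1) = 10.6 × 10 = 106 mm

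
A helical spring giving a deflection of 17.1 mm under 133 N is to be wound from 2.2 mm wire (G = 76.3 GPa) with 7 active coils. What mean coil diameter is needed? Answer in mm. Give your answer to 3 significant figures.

16.0 mm

Required rate k = F/δ = 133/17.1 = 7.7778 N/mm
D = (Gd⁴/(8N_a·k))^(1/3) = (76.3×10³·2.2⁴/(8·7·7.7778))^(1/3)
  = (4103.66)^(1/3) = 16.0100 mm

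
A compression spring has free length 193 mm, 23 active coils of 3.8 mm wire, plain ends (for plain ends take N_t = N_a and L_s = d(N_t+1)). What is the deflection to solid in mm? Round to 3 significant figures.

102 mm

N_t = 23; L_s = 3.8·24 = 91.2 mm
δ_solid = L₀ − L_s = 193 − 91.2 = 101.8 mm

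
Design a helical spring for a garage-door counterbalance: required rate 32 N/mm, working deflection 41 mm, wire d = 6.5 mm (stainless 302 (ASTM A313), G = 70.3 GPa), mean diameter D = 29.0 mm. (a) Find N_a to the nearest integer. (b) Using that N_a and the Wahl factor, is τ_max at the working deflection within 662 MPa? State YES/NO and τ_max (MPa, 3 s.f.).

N_a = Gd⁴/(8D³k) = (70.3×10³)(6.5⁴)/(8·29.0³·32) = 20.1 → N_a = 20
Actual rate k = Gd⁴/(8D³·20) = 32.158 N/mm
Working load F = kδ = 32.158·41 = 1318.5 N
C = 29.0/6.5 = 4.4615; K_W = (4C−1)/(4C−4)+0.615/C = 1.3545
τ_max = K_W·8FD/(πd³) = 1.3545·354.55 = 480.24 MPa
τ_max ≤ 662 MPa → acceptable

(a) 20 coils; (b) YES, τ_max = 480 MPa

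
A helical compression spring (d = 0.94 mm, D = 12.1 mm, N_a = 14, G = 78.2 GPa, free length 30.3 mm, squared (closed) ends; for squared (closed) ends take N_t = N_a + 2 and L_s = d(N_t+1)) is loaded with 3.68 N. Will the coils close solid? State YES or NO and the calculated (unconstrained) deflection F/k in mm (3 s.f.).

NO, δ = 12.0 mm

k = Gd⁴/(8D³N_a) = (78.2×10³)(0.94⁴)/(8·12.1³·14) = 0.30771 N/mm
N_t = 16; L_s = 0.94·17 = 15.98 mm; δ_solid = L₀ − L_s = 30.3 − 15.98 = 14.32 mm
δ = F/k = 3.68/0.30771 = 11.959 mm
δ < δ_solid → spring does not go solid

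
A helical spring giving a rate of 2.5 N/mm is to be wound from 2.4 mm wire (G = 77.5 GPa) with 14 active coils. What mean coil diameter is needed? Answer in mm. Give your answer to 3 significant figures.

D = (Gd⁴/(8N_a·k))^(1/3) = (77.5×10³·2.4⁴/(8·14·2.5))^(1/3)
  = (9183.09)^(1/3) = 20.9409 mm

20.9 mm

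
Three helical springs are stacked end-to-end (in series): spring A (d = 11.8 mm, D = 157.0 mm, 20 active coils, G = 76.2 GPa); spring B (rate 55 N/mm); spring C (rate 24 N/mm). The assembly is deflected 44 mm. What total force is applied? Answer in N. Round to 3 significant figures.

91.9 N

k_A = Gd⁴/(8D³N_a) = (76.2×10³)(11.8⁴)/(8·157.0³·20) = 2.386 N/mm
Series: 1/k_eq = 1/2.386 + 1/55 + 1/24 = 0.47897; k_eq = 2.0878 N/mm
F = k_eq·δ = 2.0878·44 = 91.865 N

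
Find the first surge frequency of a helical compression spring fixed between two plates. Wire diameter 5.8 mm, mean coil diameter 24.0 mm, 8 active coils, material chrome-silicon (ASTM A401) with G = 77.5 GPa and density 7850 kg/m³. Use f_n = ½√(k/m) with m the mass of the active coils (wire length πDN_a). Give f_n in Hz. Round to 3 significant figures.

445 Hz

k = Gd⁴/(8D³N_a) = (77.5×10³)(5.8⁴)/(8·24.0³·8) = 99.129 N/mm = 99129 N/m
Wire length L = πDN_a = π·24.0·8 = 603.19 mm
m = ρ·(πd²/4)·L = 7850 × 26.421×10⁻⁶ m² × 0.60319 m = 0.1251 kg
f_n = ½√(k/m) = 0.5·√(99129/0.1251) = 0.5·√(7.9238e+05) = 445.08 Hz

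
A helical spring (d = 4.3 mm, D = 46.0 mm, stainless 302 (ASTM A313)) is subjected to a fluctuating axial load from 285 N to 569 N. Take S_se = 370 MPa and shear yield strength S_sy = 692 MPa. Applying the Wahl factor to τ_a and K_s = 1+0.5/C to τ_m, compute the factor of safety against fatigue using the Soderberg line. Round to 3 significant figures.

0.628

C = D/d = 46.0/4.3 = 10.6977; K_W = (4C−1)/(4C−4)+0.615/C = 1.1348; K_s = 1+0.5/C = 1.0467
F_a = (F_max−F_min)/2 = 142 N; F_m = (F_max+F_min)/2 = 427 N
τ_a = K_W·8F_aD/(πd³) = 1.1348 × 209.21 = 237.42 MPa
τ_m = K_s·8F_mD/(πd³) = 1.0467 × 629.1 = 658.5 MPa
Soderberg: 1/n_f = τ_a/S_se + τ_m/S_sy = 237.42/370 + 658.5/692 = 0.64167 + 0.95160 = 1.5933
n_f = 1/1.5933 = 0.6276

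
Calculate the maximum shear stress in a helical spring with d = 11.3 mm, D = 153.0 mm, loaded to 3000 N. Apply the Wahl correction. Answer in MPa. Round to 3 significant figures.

895 MPa

Spring index C = D/d = 153.0/11.3 = 13.5398
K_W = (4C−1)/(4C−4) + 0.615/C = 53.159/50.159 + 0.0454 = 1.1052
τ₀ = 8FD/(πd³) = 8·3000·153.0/(π·11.3³) = 3.672e+06/4533 = 810.06 MPa
τ_max = K·τ₀ = 1.1052 × 810.06 = 895.3 MPa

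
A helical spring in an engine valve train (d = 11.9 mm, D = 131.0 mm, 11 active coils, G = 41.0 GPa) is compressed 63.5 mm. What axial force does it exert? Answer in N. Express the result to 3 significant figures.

264 N

k = Gd⁴/(8D³N_a) = (41.0×10³)(11.9⁴)/(8·131.0³·11) = 4.156 N/mm
F = k·δ = 4.156 × 63.5 = 263.91 N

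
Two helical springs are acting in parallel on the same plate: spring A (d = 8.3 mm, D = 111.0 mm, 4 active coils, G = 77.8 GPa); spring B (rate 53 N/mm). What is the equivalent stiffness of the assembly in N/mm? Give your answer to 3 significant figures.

61.4 N/mm

k_A = Gd⁴/(8D³N_a) = (77.8×10³)(8.3⁴)/(8·111.0³·4) = 8.4367 N/mm
Parallel: k_eq = 8.4367 + 53 = 61.437 N/mm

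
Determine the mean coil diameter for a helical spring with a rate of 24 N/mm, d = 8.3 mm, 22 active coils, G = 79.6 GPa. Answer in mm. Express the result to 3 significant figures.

44.7 mm

D = (Gd⁴/(8N_a·k))^(1/3) = (79.6×10³·8.3⁴/(8·22·24))^(1/3)
  = (89433.8)^(1/3) = 44.7199 mm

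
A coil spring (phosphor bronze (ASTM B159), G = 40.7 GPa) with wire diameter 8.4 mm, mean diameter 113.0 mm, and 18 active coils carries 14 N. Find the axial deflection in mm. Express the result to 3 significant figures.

k = Gd⁴/(8D³N_a) = (40.7×10³)(8.4⁴)/(8·113.0³·18) = 0.97524 N/mm
δ = F/k = 14 / 0.97524 = 14.355 mm

14.4 mm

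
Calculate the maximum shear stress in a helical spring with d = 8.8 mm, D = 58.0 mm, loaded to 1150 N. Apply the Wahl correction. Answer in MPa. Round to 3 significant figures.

Spring index C = D/d = 58.0/8.8 = 6.5909
K_W = (4C−1)/(4C−4) + 0.615/C = 25.364/22.364 + 0.0933 = 1.2275
τ₀ = 8FD/(πd³) = 8·1150·58.0/(π·8.8³) = 533600/2140.9 = 249.24 MPa
τ_max = K·τ₀ = 1.2275 × 249.24 = 305.93 MPa

306 MPa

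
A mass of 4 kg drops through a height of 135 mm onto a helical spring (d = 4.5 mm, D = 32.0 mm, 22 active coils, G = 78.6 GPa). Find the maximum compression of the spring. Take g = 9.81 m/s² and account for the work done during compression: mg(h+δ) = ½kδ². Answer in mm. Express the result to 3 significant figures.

51.1 mm

k = Gd⁴/(8D³N_a) = (78.6×10³)(4.5⁴)/(8·32.0³·22) = 5.5887 N/mm
W = mg = 4 × 9.81 = 39.24 N
½kδ² − Wδ − Wh = 0 → δ = (W + √(W² + 2kWh))/k
δ = (39.24 + √(1539.8 + 59211))/5.5887 = (39.24 + 246.48)/5.5887 = 51.124 mm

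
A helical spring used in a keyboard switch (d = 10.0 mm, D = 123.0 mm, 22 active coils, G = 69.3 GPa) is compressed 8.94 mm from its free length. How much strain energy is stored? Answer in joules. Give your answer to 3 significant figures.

k = Gd⁴/(8D³N_a) = (69.3×10³)(10.0⁴)/(8·123.0³·22) = 2.1159 N/mm
U = ½kδ² = 0.5 × 2.1159 × 8.94² = 84.557 N·mm = 0.084557 J

0.0846 J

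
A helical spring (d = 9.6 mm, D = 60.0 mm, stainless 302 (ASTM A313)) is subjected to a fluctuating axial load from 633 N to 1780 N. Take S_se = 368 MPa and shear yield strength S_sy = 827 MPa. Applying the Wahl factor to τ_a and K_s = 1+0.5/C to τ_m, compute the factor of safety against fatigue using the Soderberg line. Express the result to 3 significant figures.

1.65

C = D/d = 60.0/9.6 = 6.2500; K_W = (4C−1)/(4C−4)+0.615/C = 1.2413; K_s = 1+0.5/C = 1.0800
F_a = (F_max−F_min)/2 = 573.5 N; F_m = (F_max+F_min)/2 = 1206.5 N
τ_a = K_W·8F_aD/(πd³) = 1.2413 × 99.04 = 122.93 MPa
τ_m = K_s·8F_mD/(πd³) = 1.0800 × 208.36 = 225.02 MPa
Soderberg: 1/n_f = τ_a/S_se + τ_m/S_sy = 122.93/368 + 225.02/827 = 0.33406 + 0.27210 = 0.60616
n_f = 1/0.60616 = 1.65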